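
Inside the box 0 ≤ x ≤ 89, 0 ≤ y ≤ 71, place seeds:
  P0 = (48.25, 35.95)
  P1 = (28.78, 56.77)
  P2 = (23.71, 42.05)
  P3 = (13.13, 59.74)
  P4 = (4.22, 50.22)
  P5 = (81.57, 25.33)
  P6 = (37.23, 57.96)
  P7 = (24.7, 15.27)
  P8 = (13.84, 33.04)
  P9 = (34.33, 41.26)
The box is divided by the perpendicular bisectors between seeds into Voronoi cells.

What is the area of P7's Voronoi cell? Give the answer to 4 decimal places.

Area of P7's cell: 1101.1370

1. box [0,89]×[0,71]: [(0, 0) (89, 0) (89, 71) (0, 71)]
2. ⊥bis P7·P0 via (36.475,25.61): [(0, 67.1471) (0, 0) (58.964, 0)]  |A|=1979.6278
3. ⊥bis P7·P1 via (26.74,36.02): [(27.3897, 35.9561) (0, 38.6489) (0, 0) (58.964, 0)]  |A|=1589.3492
4. ⊥bis P7·P2 via (24.205,28.66): [(33.4951, 29.0034) (0, 27.7652) (0, 0) (58.964, 0)]  |A|=1320.0778
5. ⊥bis P7·P3 via (18.915,37.505): [(33.4951, 29.0034) (0, 27.7652) (0, 0) (58.964, 0)]  |A|=1320.0778
6. ⊥bis P7·P4 via (14.46,32.745): [(33.4951, 29.0034) (6.3632, 28.0004) (0, 24.2717) (0, 0) (58.964, 0)]  |A|=1308.963
7. ⊥bis P7·P5 via (53.135,20.3): [(56.1614, 3.1915) (33.4951, 29.0034) (6.3632, 28.0004) (0, 24.2717) (0, 0) (56.726, 0)]  |A|=1305.3917
8. ⊥bis P7·P6 via (30.965,36.615): [(56.1614, 3.1915) (33.4951, 29.0034) (6.3632, 28.0004) (0, 24.2717) (0, 0) (56.726, 0)]  |A|=1305.3917
9. ⊥bis P7·P8 via (19.27,24.155): [(56.1614, 3.1915) (33.4951, 29.0034) (26.7983, 28.7559) (0, 12.3783) (0, 0) (56.726, 0)]  |A|=1110.335
10. ⊥bis P7·P9 via (29.515,28.265): [(56.1614, 3.1915) (36.3759, 25.7228) (28.0639, 28.8027) (26.7983, 28.7559) (0, 12.3783) (0, 0) (56.726, 0)]  |A|=1101.137
11. canonical 7-gon: [(56.1614, 3.1915) (36.3759, 25.7228) (28.0639, 28.8027) (26.7983, 28.7559) (0, 12.3783) (0, 0) (56.726, 0)]
12. shoelace: 1101.137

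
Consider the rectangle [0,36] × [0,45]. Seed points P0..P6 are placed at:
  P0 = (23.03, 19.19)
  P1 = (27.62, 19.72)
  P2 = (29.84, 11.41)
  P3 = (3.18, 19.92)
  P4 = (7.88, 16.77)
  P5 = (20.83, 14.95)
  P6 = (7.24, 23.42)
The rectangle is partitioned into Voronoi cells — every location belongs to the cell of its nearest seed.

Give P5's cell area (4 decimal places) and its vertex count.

Area of P5's cell: 181.8494 (5 vertices)

1. box [0,36]×[0,45]: [(0, 0) (36, 0) (36, 45) (0, 45)]
2. ⊥bis P5·P0 via (21.93,17.07): [(0, 28.4488) (0, 0) (36, 0) (36, 9.7695)]  |A|=687.9294
3. ⊥bis P5·P1 via (24.225,17.335): [(25.8343, 15.0442) (0, 28.4488) (0, 0) (36, 0) (36, 0.5735)]  |A|=641.1876
4. ⊥bis P5·P2 via (25.335,13.18): [(25.9838, 14.8314) (25.8343, 15.0442) (0, 28.4488) (0, 0) (20.1566, 0)]  |A|=520.8259
5. ⊥bis P5·P3 via (12.005,17.435): [(25.9838, 14.8314) (25.8343, 15.0442) (13.1806, 21.6098) (7.0955, 0) (20.1566, 0)]  |A|=256.6738
6. ⊥bis P5·P4 via (14.355,15.86): [(25.9838, 14.8314) (25.8343, 15.0442) (15.0283, 20.6511) (12.126, 0) (20.1566, 0)]  |A|=181.8494
7. ⊥bis P5·P6 via (14.035,19.185): [(25.9838, 14.8314) (25.8343, 15.0442) (15.0283, 20.6511) (12.126, 0) (20.1566, 0)]  |A|=181.8494
8. canonical 5-gon: [(25.9838, 14.8314) (25.8343, 15.0442) (15.0283, 20.6511) (12.126, 0) (20.1566, 0)]
9. shoelace: 181.8494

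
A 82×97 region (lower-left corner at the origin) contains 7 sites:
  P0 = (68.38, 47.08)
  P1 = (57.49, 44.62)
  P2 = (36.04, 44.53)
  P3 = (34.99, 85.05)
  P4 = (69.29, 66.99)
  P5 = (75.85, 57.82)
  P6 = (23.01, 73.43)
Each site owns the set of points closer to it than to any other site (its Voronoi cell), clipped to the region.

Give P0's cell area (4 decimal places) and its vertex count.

1. box [0,82]×[0,97]: [(0, 0) (82, 0) (82, 97) (0, 97)]
2. ⊥bis P0·P1 via (62.935,45.85): [(73.2923, 0) (82, 0) (82, 97) (51.3805, 97)]  |A|=1907.3714
3. ⊥bis P0·P2 via (52.21,45.805): [(73.2923, 0) (82, 0) (82, 97) (51.3805, 97)]  |A|=1907.3714
4. ⊥bis P0·P3 via (51.685,66.065): [(57.2609, 70.9683) (73.2923, 0) (82, 0) (82, 92.7234)]  |A|=1455.9321
5. ⊥bis P0·P4 via (68.835,57.035): [(60.3205, 57.4242) (73.2923, 0) (82, 0) (82, 56.4333)]  |A|=861.7403
6. ⊥bis P0·P5 via (72.115,52.45): [(65.29, 57.197) (60.3205, 57.4242) (73.2923, 0) (82, 0) (82, 45.5747)]  |A|=771.0164
7. ⊥bis P0·P6 via (45.695,60.255): [(65.29, 57.197) (60.3205, 57.4242) (73.2923, 0) (82, 0) (82, 45.5747)]  |A|=771.0164
8. canonical 5-gon: [(65.29, 57.197) (60.3205, 57.4242) (73.2923, 0) (82, 0) (82, 45.5747)]
9. shoelace: 771.0164

Area of P0's cell: 771.0164 (5 vertices)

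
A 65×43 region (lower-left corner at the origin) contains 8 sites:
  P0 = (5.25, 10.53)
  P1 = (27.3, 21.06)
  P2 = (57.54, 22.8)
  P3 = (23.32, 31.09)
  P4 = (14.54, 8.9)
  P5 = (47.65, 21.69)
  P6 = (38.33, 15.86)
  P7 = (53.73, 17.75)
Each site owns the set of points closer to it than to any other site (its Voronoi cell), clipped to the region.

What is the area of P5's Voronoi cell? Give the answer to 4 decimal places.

Area of P5's cell: 308.1221

1. box [0,65]×[0,43]: [(0, 0) (65, 0) (65, 43) (0, 43)]
2. ⊥bis P5·P0 via (26.45,16.11): [(30.6903, 0) (65, 0) (65, 43) (19.3723, 43)]  |A|=1718.6536
3. ⊥bis P5·P1 via (37.475,21.375): [(38.1367, 0) (65, 0) (65, 43) (36.8055, 43)]  |A|=1183.7414
4. ⊥bis P5·P2 via (52.595,22.245): [(38.1367, 0) (55.0917, 0) (50.2656, 43) (36.8055, 43)]  |A|=653.9218
5. ⊥bis P5·P3 via (35.485,26.39): [(37.1836, 30.7866) (38.1367, 0) (55.0917, 0) (50.2656, 43) (41.9023, 43)]  |A|=622.797
6. ⊥bis P5·P4 via (31.095,15.295): [(37.1836, 30.7866) (38.1367, 0) (55.0917, 0) (50.2656, 43) (41.9023, 43)]  |A|=622.797
7. ⊥bis P5·P6 via (42.99,18.775): [(37.1836, 30.7866) (37.2725, 27.9151) (54.7344, 0) (55.0917, 0) (50.2656, 43) (41.9023, 43)]  |A|=391.1335
8. ⊥bis P5·P7 via (50.69,19.72): [(37.1836, 30.7866) (37.2725, 27.9151) (46.4712, 13.2098) (52.5553, 22.5985) (50.2656, 43) (41.9023, 43)]  |A|=308.1221
9. canonical 6-gon: [(37.1836, 30.7866) (37.2725, 27.9151) (46.4712, 13.2098) (52.5553, 22.5985) (50.2656, 43) (41.9023, 43)]
10. shoelace: 308.1221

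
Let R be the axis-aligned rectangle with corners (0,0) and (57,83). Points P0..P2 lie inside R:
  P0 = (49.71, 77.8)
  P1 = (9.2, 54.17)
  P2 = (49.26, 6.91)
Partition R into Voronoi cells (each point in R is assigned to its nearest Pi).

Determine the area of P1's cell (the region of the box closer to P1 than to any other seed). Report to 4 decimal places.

1. box [0,57]×[0,83]: [(0, 0) (57, 0) (57, 83) (0, 83)]
2. ⊥bis P1·P0 via (29.455,65.985): [(0, 0) (57, 0) (57, 18.7633) (19.5299, 83) (0, 83)]  |A|=3527.5239
3. ⊥bis P1·P2 via (29.23,30.54): [(0, 5.7632) (43.2155, 42.3948) (19.5299, 83) (0, 83)]  |A|=2065.4216
4. canonical 4-gon: [(0, 5.7632) (43.2155, 42.3948) (19.5299, 83) (0, 83)]
5. shoelace: 2065.4216

Area of P1's cell: 2065.4216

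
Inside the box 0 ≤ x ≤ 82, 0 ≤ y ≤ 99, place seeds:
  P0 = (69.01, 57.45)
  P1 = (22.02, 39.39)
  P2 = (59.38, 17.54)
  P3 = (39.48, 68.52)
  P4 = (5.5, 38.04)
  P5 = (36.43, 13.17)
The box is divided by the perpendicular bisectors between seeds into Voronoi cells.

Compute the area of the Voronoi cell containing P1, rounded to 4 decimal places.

Area of P1's cell: 915.6939

1. box [0,82]×[0,99]: [(0, 0) (82, 0) (82, 99) (0, 99)]
2. ⊥bis P1·P0 via (45.515,48.42): [(0, 0) (64.1246, 0) (26.0752, 99) (0, 99)]  |A|=4464.8917
3. ⊥bis P1·P2 via (40.7,28.465): [(0, 0) (24.0522, 0) (48.2337, 41.3464) (26.0752, 99) (0, 99)]  |A|=3636.4686
4. ⊥bis P1·P3 via (30.75,53.955): [(0, 72.386) (0, 0) (24.0522, 0) (48.2337, 41.3464) (47.1704, 44.1129)]  |A|=2293.176
5. ⊥bis P1·P4 via (13.76,38.715): [(11.5754, 65.4479) (16.9238, 0) (24.0522, 0) (48.2337, 41.3464) (47.1704, 44.1129)]  |A|=1320.4149
6. ⊥bis P1·P5 via (29.225,26.28): [(11.5754, 65.4479) (15.3972, 18.6805) (44.2522, 34.5386) (48.2337, 41.3464) (47.1704, 44.1129)]  |A|=915.6939
7. canonical 5-gon: [(11.5754, 65.4479) (15.3972, 18.6805) (44.2522, 34.5386) (48.2337, 41.3464) (47.1704, 44.1129)]
8. shoelace: 915.6939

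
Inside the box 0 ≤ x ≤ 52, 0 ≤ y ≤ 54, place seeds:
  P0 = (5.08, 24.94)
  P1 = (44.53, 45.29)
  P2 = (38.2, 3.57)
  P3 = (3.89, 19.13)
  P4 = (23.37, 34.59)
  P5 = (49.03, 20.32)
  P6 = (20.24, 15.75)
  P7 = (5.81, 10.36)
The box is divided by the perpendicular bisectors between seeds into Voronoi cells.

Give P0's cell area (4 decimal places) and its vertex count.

1. box [0,52]×[0,54]: [(0, 0) (52, 0) (52, 54) (0, 54)]
2. ⊥bis P0·P1 via (24.805,35.115): [(0, 0) (42.9188, 0) (15.0633, 54) (0, 54)]  |A|=1565.5175
3. ⊥bis P0·P2 via (21.64,14.255): [(0, 0) (12.4423, 0) (29.3786, 26.2486) (15.0633, 54) (0, 54)]  |A|=1165.5333
4. ⊥bis P0·P3 via (4.485,22.035): [(0, 22.9536) (24.0714, 18.0233) (29.3786, 26.2486) (15.0633, 54) (0, 54)]  |A|=777.1447
5. ⊥bis P0·P4 via (14.225,29.765): [(0, 22.9536) (19.9776, 18.8618) (1.4384, 54) (0, 54)]  |A|=335.3874
6. ⊥bis P0·P5 via (27.055,22.63): [(0, 22.9536) (19.9776, 18.8618) (1.4384, 54) (0, 54)]  |A|=335.3874
7. ⊥bis P0·P6 via (12.66,20.345): [(0, 22.9536) (12.6684, 20.3589) (16.154, 26.1088) (1.4384, 54) (0, 54)]  |A|=311.7644
8. ⊥bis P0·P7 via (5.445,17.65): [(0, 22.9536) (12.6684, 20.3589) (16.154, 26.1088) (1.4384, 54) (0, 54)]  |A|=311.7644
9. canonical 5-gon: [(0, 22.9536) (12.6684, 20.3589) (16.154, 26.1088) (1.4384, 54) (0, 54)]
10. shoelace: 311.7644

Area of P0's cell: 311.7644 (5 vertices)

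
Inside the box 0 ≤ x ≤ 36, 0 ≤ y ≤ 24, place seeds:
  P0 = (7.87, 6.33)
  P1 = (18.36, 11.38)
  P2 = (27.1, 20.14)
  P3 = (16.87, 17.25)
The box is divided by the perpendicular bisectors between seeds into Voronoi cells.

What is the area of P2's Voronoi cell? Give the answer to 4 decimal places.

1. box [0,36]×[0,24]: [(0, 0) (36, 0) (36, 24) (0, 24)]
2. ⊥bis P2·P0 via (17.485,13.235): [(26.9897, 0) (36, 0) (36, 24) (9.7541, 24)]  |A|=423.0741
3. ⊥bis P2·P1 via (22.73,15.76): [(36, 2.5203) (36, 24) (14.4711, 24)]  |A|=231.2167
4. ⊥bis P2·P3 via (21.985,18.695): [(22.8472, 15.6431) (36, 2.5203) (36, 24) (20.4863, 24)]  |A|=206.0826
5. canonical 4-gon: [(22.8472, 15.6431) (36, 2.5203) (36, 24) (20.4863, 24)]
6. shoelace: 206.0826

Area of P2's cell: 206.0826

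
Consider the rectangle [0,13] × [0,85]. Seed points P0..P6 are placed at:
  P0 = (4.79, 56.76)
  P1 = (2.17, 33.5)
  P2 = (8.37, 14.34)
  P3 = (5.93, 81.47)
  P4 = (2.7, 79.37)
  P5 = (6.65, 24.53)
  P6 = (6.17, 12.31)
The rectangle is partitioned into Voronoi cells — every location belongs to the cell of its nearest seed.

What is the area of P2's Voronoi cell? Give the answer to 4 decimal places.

1. box [0,13]×[0,85]: [(0, 0) (13, 0) (13, 85) (0, 85)]
2. ⊥bis P2·P0 via (6.58,35.55): [(0, 34.9947) (0, 0) (13, 0) (13, 36.0918)]  |A|=462.0622
3. ⊥bis P2·P1 via (5.27,23.92): [(0, 22.2147) (0, 0) (13, 0) (13, 26.4214)]  |A|=316.1342
4. ⊥bis P2·P3 via (7.15,47.905): [(0, 22.2147) (0, 0) (13, 0) (13, 26.4214)]  |A|=316.1342
5. ⊥bis P2·P4 via (5.535,46.855): [(0, 22.2147) (0, 0) (13, 0) (13, 26.4214)]  |A|=316.1342
6. ⊥bis P2·P5 via (7.51,19.435): [(0, 18.1674) (0, 0) (13, 0) (13, 20.3617)]  |A|=250.4387
7. ⊥bis P2·P6 via (7.27,13.325): [(2.4242, 18.5766) (13, 7.1151) (13, 20.3617)]  |A|=70.046
8. canonical 3-gon: [(2.4242, 18.5766) (13, 7.1151) (13, 20.3617)]
9. shoelace: 70.046

Area of P2's cell: 70.0460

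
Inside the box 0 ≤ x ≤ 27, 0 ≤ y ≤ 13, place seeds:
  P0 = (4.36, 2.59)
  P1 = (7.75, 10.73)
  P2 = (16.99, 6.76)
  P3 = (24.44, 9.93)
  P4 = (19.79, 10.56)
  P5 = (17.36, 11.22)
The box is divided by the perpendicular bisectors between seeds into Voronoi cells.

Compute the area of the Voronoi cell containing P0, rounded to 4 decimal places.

1. box [0,27]×[0,13]: [(0, 0) (27, 0) (27, 13) (0, 13)]
2. ⊥bis P0·P1 via (6.055,6.66): [(0, 9.1817) (0, 0) (22.0469, 0)]  |A|=101.2136
3. ⊥bis P0·P2 via (10.675,4.675): [(10.6517, 4.7457) (0, 9.1817) (0, 0) (12.2185, 0)]  |A|=77.8926
4. ⊥bis P0·P3 via (14.4,6.26): [(10.6517, 4.7457) (0, 9.1817) (0, 0) (12.2185, 0)]  |A|=77.8926
5. ⊥bis P0·P4 via (12.075,6.575): [(10.6517, 4.7457) (0, 9.1817) (0, 0) (12.2185, 0)]  |A|=77.8926
6. ⊥bis P0·P5 via (10.86,6.905): [(10.6517, 4.7457) (0, 9.1817) (0, 0) (12.2185, 0)]  |A|=77.8926
7. canonical 4-gon: [(10.6517, 4.7457) (0, 9.1817) (0, 0) (12.2185, 0)]
8. shoelace: 77.8926

Area of P0's cell: 77.8926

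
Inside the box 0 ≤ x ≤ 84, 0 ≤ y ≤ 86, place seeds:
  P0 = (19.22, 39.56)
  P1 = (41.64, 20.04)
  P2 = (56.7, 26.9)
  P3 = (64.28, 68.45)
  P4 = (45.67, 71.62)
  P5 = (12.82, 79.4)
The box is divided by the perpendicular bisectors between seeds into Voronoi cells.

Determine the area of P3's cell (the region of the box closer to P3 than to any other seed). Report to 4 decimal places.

Area of P3's cell: 1175.9831

1. box [0,84]×[0,86]: [(0, 0) (84, 0) (84, 86) (0, 86)]
2. ⊥bis P3·P0 via (41.75,54.005): [(76.375, 0) (84, 0) (84, 86) (21.2366, 86)]  |A|=3026.701
3. ⊥bis P3·P1 via (52.96,44.245): [(45.8867, 47.553) (84, 29.7285) (84, 86) (21.2366, 86)]  |A|=2278.8809
4. ⊥bis P3·P2 via (60.49,47.675): [(43.8638, 50.7081) (84, 43.3861) (84, 86) (21.2366, 86)]  |A|=1962.701
5. ⊥bis P3·P4 via (54.975,70.035): [(51.4472, 49.3247) (84, 43.3861) (84, 86) (57.6945, 86)]  |A|=1175.9831
6. ⊥bis P3·P5 via (38.55,73.925): [(51.4472, 49.3247) (84, 43.3861) (84, 86) (57.6945, 86)]  |A|=1175.9831
7. canonical 4-gon: [(51.4472, 49.3247) (84, 43.3861) (84, 86) (57.6945, 86)]
8. shoelace: 1175.9831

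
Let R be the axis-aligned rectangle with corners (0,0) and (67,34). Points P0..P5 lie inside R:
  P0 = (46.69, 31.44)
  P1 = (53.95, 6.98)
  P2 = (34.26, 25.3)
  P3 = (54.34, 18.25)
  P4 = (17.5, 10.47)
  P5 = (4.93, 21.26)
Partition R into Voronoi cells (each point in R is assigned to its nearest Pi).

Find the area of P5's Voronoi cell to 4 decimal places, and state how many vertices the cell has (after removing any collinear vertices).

1. box [0,67]×[0,34]: [(0, 0) (67, 0) (67, 34) (0, 34)]
2. ⊥bis P5·P0 via (25.81,26.35): [(0, 0) (32.2334, 0) (23.9451, 34) (0, 34)]  |A|=955.0357
3. ⊥bis P5·P1 via (29.44,14.12): [(0, 0) (25.3267, 0) (29.0869, 12.9078) (23.9451, 34) (0, 34)]  |A|=910.4605
4. ⊥bis P5·P2 via (19.595,23.28): [(0, 0) (22.8017, 0) (18.1184, 34) (0, 34)]  |A|=695.6409
5. ⊥bis P5·P3 via (29.635,19.755): [(0, 0) (22.8017, 0) (18.1184, 34) (0, 34)]  |A|=695.6409
6. ⊥bis P5·P4 via (11.215,15.865): [(0, 2.7999) (19.3164, 25.3028) (18.1184, 34) (0, 34)]  |A|=380.1258
7. canonical 4-gon: [(0, 2.7999) (19.3164, 25.3028) (18.1184, 34) (0, 34)]
8. shoelace: 380.1258

Area of P5's cell: 380.1258 (4 vertices)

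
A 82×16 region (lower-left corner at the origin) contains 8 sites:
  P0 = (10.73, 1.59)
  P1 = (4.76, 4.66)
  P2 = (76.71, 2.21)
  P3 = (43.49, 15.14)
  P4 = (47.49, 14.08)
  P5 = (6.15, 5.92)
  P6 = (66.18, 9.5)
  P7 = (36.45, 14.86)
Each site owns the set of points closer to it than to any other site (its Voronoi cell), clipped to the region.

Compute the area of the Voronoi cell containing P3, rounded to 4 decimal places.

1. box [0,82]×[0,16]: [(0, 0) (82, 0) (82, 16) (0, 16)]
2. ⊥bis P3·P0 via (27.11,8.365): [(30.5699, 0) (82, 0) (82, 16) (23.9521, 16)]  |A|=875.8245
3. ⊥bis P3·P1 via (24.125,9.9): [(30.5699, 0) (82, 0) (82, 16) (23.9521, 16)]  |A|=875.8245
4. ⊥bis P3·P2 via (60.1,8.675): [(30.5699, 0) (56.7235, 0) (62.9511, 16) (23.9521, 16)]  |A|=521.2209
5. ⊥bis P3·P4 via (45.49,14.61): [(30.5699, 0) (41.6184, 0) (45.8584, 16) (23.9521, 16)]  |A|=263.6381
6. ⊥bis P3·P5 via (24.82,10.53): [(30.5699, 0) (41.6184, 0) (45.8584, 16) (23.9521, 16)]  |A|=263.6381
7. ⊥bis P3·P6 via (54.835,12.32): [(30.5699, 0) (41.6184, 0) (45.8584, 16) (23.9521, 16)]  |A|=263.6381
8. ⊥bis P3·P7 via (39.97,15): [(40.5666, 0) (41.6184, 0) (45.8584, 16) (39.9302, 16)]  |A|=55.8391
9. canonical 4-gon: [(40.5666, 0) (41.6184, 0) (45.8584, 16) (39.9302, 16)]
10. shoelace: 55.8391

Area of P3's cell: 55.8391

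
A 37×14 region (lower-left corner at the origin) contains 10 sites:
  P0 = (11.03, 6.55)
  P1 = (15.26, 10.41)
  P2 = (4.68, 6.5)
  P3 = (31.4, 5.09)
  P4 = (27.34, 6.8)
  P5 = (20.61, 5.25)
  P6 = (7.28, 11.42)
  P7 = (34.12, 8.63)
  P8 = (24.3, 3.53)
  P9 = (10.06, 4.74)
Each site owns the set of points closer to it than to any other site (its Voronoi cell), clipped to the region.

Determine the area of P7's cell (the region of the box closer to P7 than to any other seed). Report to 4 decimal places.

1. box [0,37]×[0,14]: [(0, 0) (37, 0) (37, 14) (0, 14)]
2. ⊥bis P7·P0 via (22.575,7.59): [(23.2587, 0) (37, 0) (37, 14) (21.9976, 14)]  |A|=201.2059
3. ⊥bis P7·P1 via (24.69,9.52): [(23.7915, 0) (37, 0) (37, 14) (25.1128, 14)]  |A|=175.6697
4. ⊥bis P7·P2 via (19.4,7.565): [(23.7915, 0) (37, 0) (37, 14) (25.1128, 14)]  |A|=175.6697
5. ⊥bis P7·P3 via (32.76,6.86): [(25.0016, 12.8213) (37, 3.6021) (37, 14) (25.1128, 14)]  |A|=69.3848
6. ⊥bis P7·P4 via (30.73,7.715): [(30.49, 8.6042) (37, 3.6021) (37, 14) (29.0336, 14)]  |A|=55.3376
7. ⊥bis P7·P5 via (27.365,6.94): [(30.49, 8.6042) (37, 3.6021) (37, 14) (29.0336, 14)]  |A|=55.3376
8. ⊥bis P7·P6 via (20.7,10.025): [(30.49, 8.6042) (37, 3.6021) (37, 14) (29.0336, 14)]  |A|=55.3376
9. ⊥bis P7·P8 via (29.21,6.08): [(30.49, 8.6042) (37, 3.6021) (37, 14) (29.0336, 14)]  |A|=55.3376
10. ⊥bis P7·P9 via (22.09,6.685): [(30.49, 8.6042) (37, 3.6021) (37, 14) (29.0336, 14)]  |A|=55.3376
11. canonical 4-gon: [(30.49, 8.6042) (37, 3.6021) (37, 14) (29.0336, 14)]
12. shoelace: 55.3376

Area of P7's cell: 55.3376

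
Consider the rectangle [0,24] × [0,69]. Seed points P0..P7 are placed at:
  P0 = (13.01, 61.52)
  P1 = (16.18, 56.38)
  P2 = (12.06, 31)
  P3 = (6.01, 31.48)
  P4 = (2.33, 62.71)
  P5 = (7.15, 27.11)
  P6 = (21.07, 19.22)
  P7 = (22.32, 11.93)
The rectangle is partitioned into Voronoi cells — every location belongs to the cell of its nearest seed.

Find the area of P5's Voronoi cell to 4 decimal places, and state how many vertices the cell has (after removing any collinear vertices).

1. box [0,24]×[0,69]: [(0, 0) (24, 0) (24, 69) (0, 69)]
2. ⊥bis P5·P0 via (10.08,44.315): [(0, 46.0316) (0, 0) (24, 0) (24, 41.9444)]  |A|=1055.7126
3. ⊥bis P5·P1 via (11.665,41.745): [(0, 45.3437) (0, 0) (24, 0) (24, 37.9396)]  |A|=999.3996
4. ⊥bis P5·P2 via (9.605,29.055): [(0, 41.1785) (0, 0) (24, 0) (24, 10.8855)]  |A|=624.7681
5. ⊥bis P5·P3 via (6.58,29.295): [(8.9293, 29.9079) (0, 27.5785) (0, 0) (24, 0) (24, 10.8855)]  |A|=564.0486
6. ⊥bis P5·P4 via (4.74,44.91): [(8.9293, 29.9079) (0, 27.5785) (0, 0) (24, 0) (24, 10.8855)]  |A|=564.0486
7. ⊥bis P5·P6 via (14.11,23.165): [(14.1773, 23.2838) (8.9293, 29.9079) (0, 27.5785) (0, 0) (0.9798, 0)]  |A|=242.5882
8. ⊥bis P5·P7 via (14.735,19.52): [(8.5282, 13.3173) (14.1773, 23.2838) (8.9293, 29.9079) (0, 27.5785) (0, 4.7947)]  |A|=215.6186
9. canonical 5-gon: [(8.5282, 13.3173) (14.1773, 23.2838) (8.9293, 29.9079) (0, 27.5785) (0, 4.7947)]
10. shoelace: 215.6186

Area of P5's cell: 215.6186 (5 vertices)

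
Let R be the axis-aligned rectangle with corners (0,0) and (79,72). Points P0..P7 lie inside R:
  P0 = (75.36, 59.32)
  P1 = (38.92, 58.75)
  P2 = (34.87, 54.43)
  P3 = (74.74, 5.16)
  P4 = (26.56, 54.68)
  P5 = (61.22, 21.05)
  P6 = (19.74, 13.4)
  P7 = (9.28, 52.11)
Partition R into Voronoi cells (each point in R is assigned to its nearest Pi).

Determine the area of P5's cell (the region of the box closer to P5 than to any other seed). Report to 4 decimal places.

Area of P5's cell: 1209.8930

1. box [0,79]×[0,72]: [(0, 0) (79, 0) (79, 72) (0, 72)]
2. ⊥bis P5·P0 via (68.29,40.185): [(0, 65.4168) (0, 0) (79, 0) (79, 36.2279)]  |A|=4014.964
3. ⊥bis P5·P1 via (50.07,39.9): [(57.3718, 44.2191) (0, 10.283) (0, 0) (79, 0) (79, 36.2279)]  |A|=2433.4029
4. ⊥bis P5·P2 via (48.045,37.74): [(57.3718, 44.2191) (52.9074, 41.5784) (0.2362, 0) (79, 0) (79, 36.2279)]  |A|=2156.4685
5. ⊥bis P5·P3 via (67.98,13.105): [(57.3718, 44.2191) (52.9074, 41.5784) (0.2362, 0) (52.5777, 0) (79, 22.4814) (79, 36.2279)]  |A|=1859.4644
6. ⊥bis P5·P4 via (43.89,37.865): [(57.3718, 44.2191) (52.9074, 41.5784) (29.7753, 23.318) (7.1502, 0) (52.5777, 0) (79, 22.4814) (79, 36.2279)]  |A|=1778.854
7. ⊥bis P5·P6 via (40.48,17.225): [(57.3718, 44.2191) (52.9074, 41.5784) (38.1387, 29.92) (43.6567, 0) (52.5777, 0) (79, 22.4814) (79, 36.2279)]  |A|=1209.893
8. ⊥bis P5·P7 via (35.25,36.58): [(57.3718, 44.2191) (52.9074, 41.5784) (38.1387, 29.92) (43.6567, 0) (52.5777, 0) (79, 22.4814) (79, 36.2279)]  |A|=1209.893
9. canonical 7-gon: [(57.3718, 44.2191) (52.9074, 41.5784) (38.1387, 29.92) (43.6567, 0) (52.5777, 0) (79, 22.4814) (79, 36.2279)]
10. shoelace: 1209.893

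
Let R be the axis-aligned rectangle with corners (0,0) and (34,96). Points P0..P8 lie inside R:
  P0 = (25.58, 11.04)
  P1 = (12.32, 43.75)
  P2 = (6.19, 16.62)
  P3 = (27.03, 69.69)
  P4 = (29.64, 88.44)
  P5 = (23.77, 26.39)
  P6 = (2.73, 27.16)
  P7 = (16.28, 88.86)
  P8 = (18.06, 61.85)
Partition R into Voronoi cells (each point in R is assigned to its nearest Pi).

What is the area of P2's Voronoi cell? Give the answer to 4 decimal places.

1. box [0,34]×[0,96]: [(0, 0) (34, 0) (34, 96) (0, 96)]
2. ⊥bis P2·P0 via (15.885,13.83): [(0, 0) (11.905, 0) (34, 76.778) (34, 96) (0, 96)]  |A|=2415.7966
3. ⊥bis P2·P1 via (9.255,30.185): [(0, 32.2762) (0, 0) (11.905, 0) (19.8995, 27.7799)]  |A|=486.4995
4. ⊥bis P2·P3 via (16.61,43.155): [(0, 32.2762) (0, 0) (11.905, 0) (19.8995, 27.7799)]  |A|=486.4995
5. ⊥bis P2·P4 via (17.915,52.53): [(0, 32.2762) (0, 0) (11.905, 0) (19.8995, 27.7799)]  |A|=486.4995
6. ⊥bis P2·P5 via (14.98,21.505): [(10.2855, 29.9522) (0, 32.2762) (0, 0) (11.905, 0) (17.0314, 17.8137)]  |A|=435.4773
7. ⊥bis P2·P6 via (4.46,21.89): [(13.1759, 24.7512) (0, 20.4259) (0, 0) (11.905, 0) (17.0314, 17.8137)]  |A|=334.0196
8. ⊥bis P2·P7 via (11.235,52.74): [(13.1759, 24.7512) (0, 20.4259) (0, 0) (11.905, 0) (17.0314, 17.8137)]  |A|=334.0196
9. ⊥bis P2·P8 via (12.125,39.235): [(13.1759, 24.7512) (0, 20.4259) (0, 0) (11.905, 0) (17.0314, 17.8137)]  |A|=334.0196
10. canonical 5-gon: [(13.1759, 24.7512) (0, 20.4259) (0, 0) (11.905, 0) (17.0314, 17.8137)]
11. shoelace: 334.0196

Area of P2's cell: 334.0196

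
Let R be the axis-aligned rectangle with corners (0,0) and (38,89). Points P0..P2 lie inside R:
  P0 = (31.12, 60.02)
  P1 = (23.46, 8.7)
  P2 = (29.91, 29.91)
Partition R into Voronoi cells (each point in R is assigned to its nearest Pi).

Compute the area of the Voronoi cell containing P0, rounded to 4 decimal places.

Area of P0's cell: 1655.7458

1. box [0,38]×[0,89]: [(0, 0) (38, 0) (38, 89) (0, 89)]
2. ⊥bis P0·P1 via (27.29,34.36): [(0, 38.4333) (38, 32.7614) (38, 89) (0, 89)]  |A|=2029.3003
3. ⊥bis P0·P2 via (30.515,44.965): [(0, 46.1913) (38, 44.6642) (38, 89) (0, 89)]  |A|=1655.7458
4. canonical 4-gon: [(0, 46.1913) (38, 44.6642) (38, 89) (0, 89)]
5. shoelace: 1655.7458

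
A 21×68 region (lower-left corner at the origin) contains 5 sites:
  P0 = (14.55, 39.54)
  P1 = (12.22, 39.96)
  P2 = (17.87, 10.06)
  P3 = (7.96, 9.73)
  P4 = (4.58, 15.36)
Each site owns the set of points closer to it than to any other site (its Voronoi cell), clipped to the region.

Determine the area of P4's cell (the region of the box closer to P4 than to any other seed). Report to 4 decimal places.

1. box [0,21]×[0,68]: [(0, 0) (21, 0) (21, 68) (0, 68)]
2. ⊥bis P4·P0 via (9.565,27.45): [(0, 31.3939) (0, 0) (21, 0) (21, 22.7351)]  |A|=568.354
3. ⊥bis P4·P1 via (8.4,27.66): [(11.0569, 26.8348) (0, 30.2688) (0, 0) (21, 0) (21, 22.7351)]  |A|=562.1339
4. ⊥bis P4·P2 via (11.225,12.71): [(16.0388, 24.7807) (11.0569, 26.8348) (0, 30.2688) (0, 0) (6.1563, 0)]  |A|=321.8181
5. ⊥bis P4·P3 via (6.27,12.545): [(12.6982, 16.4042) (16.0388, 24.7807) (11.0569, 26.8348) (0, 30.2688) (0, 8.7808)]  |A|=215.5732
6. canonical 5-gon: [(12.6982, 16.4042) (16.0388, 24.7807) (11.0569, 26.8348) (0, 30.2688) (0, 8.7808)]
7. shoelace: 215.5732

Area of P4's cell: 215.5732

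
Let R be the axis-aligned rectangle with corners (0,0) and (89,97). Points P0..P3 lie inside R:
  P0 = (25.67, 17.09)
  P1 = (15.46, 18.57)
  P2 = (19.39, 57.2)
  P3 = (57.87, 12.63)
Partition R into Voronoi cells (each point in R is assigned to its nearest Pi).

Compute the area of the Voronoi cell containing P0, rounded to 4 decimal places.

1. box [0,89]×[0,97]: [(0, 0) (89, 0) (89, 97) (0, 97)]
2. ⊥bis P0·P1 via (20.565,17.83): [(17.9804, 0) (89, 0) (89, 97) (32.0412, 97)]  |A|=6206.9526
3. ⊥bis P0·P2 via (22.53,37.145): [(23.3842, 37.2787) (17.9804, 0) (89, 0) (89, 47.5522)]  |A|=2883.8466
4. ⊥bis P0·P3 via (41.77,14.86): [(45.3516, 40.7182) (23.3842, 37.2787) (17.9804, 0) (39.7118, 0)]  |A|=842.595
5. canonical 4-gon: [(45.3516, 40.7182) (23.3842, 37.2787) (17.9804, 0) (39.7118, 0)]
6. shoelace: 842.595

Area of P0's cell: 842.5950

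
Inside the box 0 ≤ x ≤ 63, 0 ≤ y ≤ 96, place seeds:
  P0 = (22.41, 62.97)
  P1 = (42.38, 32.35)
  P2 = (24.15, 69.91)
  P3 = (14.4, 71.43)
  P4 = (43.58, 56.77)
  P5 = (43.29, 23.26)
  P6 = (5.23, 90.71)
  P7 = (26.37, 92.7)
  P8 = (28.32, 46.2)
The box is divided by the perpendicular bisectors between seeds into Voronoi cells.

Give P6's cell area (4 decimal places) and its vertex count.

Area of P6's cell: 252.1494 (4 vertices)

1. box [0,63]×[0,96]: [(0, 0) (63, 0) (63, 96) (0, 96)]
2. ⊥bis P6·P0 via (13.82,76.84): [(0, 68.281) (44.757, 96) (0, 96)]  |A|=620.311
3. ⊥bis P6·P1 via (23.805,61.53): [(0, 68.281) (44.757, 96) (0, 96)]  |A|=620.311
4. ⊥bis P6·P2 via (14.69,80.31): [(0, 68.281) (4.5927, 71.1253) (31.939, 96) (0, 96)]  |A|=460.8891
5. ⊥bis P6·P3 via (9.815,81.07): [(0, 76.4018) (21.7838, 86.7626) (31.939, 96) (0, 96)]  |A|=360.9784
6. ⊥bis P6·P4 via (24.405,73.74): [(0, 76.4018) (21.7838, 86.7626) (31.939, 96) (0, 96)]  |A|=360.9784
7. ⊥bis P6·P5 via (24.26,56.985): [(0, 76.4018) (21.7838, 86.7626) (31.939, 96) (0, 96)]  |A|=360.9784
8. ⊥bis P6·P7 via (15.8,91.705): [(0, 76.4018) (16.5017, 84.2504) (15.3957, 96) (0, 96)]  |A|=252.1494
9. ⊥bis P6·P8 via (16.775,68.455): [(0, 76.4018) (16.5017, 84.2504) (15.3957, 96) (0, 96)]  |A|=252.1494
10. canonical 4-gon: [(0, 76.4018) (16.5017, 84.2504) (15.3957, 96) (0, 96)]
11. shoelace: 252.1494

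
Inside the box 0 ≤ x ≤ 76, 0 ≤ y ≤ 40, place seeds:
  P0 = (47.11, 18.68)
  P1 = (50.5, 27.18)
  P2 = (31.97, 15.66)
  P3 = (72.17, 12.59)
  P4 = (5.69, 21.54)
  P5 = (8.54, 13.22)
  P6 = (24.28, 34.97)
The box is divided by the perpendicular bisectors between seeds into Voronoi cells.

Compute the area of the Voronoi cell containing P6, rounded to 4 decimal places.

Area of P6's cell: 388.5065

1. box [0,76]×[0,40]: [(0, 0) (76, 0) (76, 40) (0, 40)]
2. ⊥bis P6·P0 via (35.695,26.825): [(0, 0) (16.5544, 0) (45.0958, 40) (0, 40)]  |A|=1233.005
3. ⊥bis P6·P1 via (37.39,31.075): [(0, 0) (16.5544, 0) (36.4358, 27.8631) (40.0416, 40) (0, 40)]  |A|=1202.334
4. ⊥bis P6·P2 via (28.125,25.315): [(0, 14.1145) (36.6924, 28.7269) (40.0416, 40) (0, 40)]  |A|=700.5972
5. ⊥bis P6·P3 via (48.225,23.78): [(0, 14.1145) (36.6924, 28.7269) (40.0416, 40) (0, 40)]  |A|=700.5972
6. ⊥bis P6·P4 via (14.985,28.255): [(19.5702, 21.9081) (36.6924, 28.7269) (40.0416, 40) (6.5, 40)]  |A|=388.5065
7. ⊥bis P6·P5 via (16.41,24.095): [(19.5702, 21.9081) (36.6924, 28.7269) (40.0416, 40) (6.5, 40)]  |A|=388.5065
8. canonical 4-gon: [(19.5702, 21.9081) (36.6924, 28.7269) (40.0416, 40) (6.5, 40)]
9. shoelace: 388.5065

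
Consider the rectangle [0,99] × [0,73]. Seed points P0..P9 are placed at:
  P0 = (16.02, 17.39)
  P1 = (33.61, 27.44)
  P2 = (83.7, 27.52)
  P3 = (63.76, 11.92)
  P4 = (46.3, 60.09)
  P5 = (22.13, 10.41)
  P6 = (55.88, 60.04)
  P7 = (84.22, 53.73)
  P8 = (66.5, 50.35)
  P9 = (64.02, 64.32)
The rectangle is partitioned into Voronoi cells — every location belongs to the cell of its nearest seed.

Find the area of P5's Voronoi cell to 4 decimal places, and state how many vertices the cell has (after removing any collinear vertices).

1. box [0,99]×[0,73]: [(0, 0) (99, 0) (99, 73) (0, 73)]
2. ⊥bis P5·P0 via (19.075,13.9): [(3.1958, 0) (99, 0) (99, 73) (86.5902, 73)]  |A|=3949.8108
3. ⊥bis P5·P1 via (27.87,18.925): [(26.1444, 20.0882) (3.1958, 0) (55.9443, 0)]  |A|=529.8123
4. ⊥bis P5·P2 via (52.915,18.965): [(26.1444, 20.0882) (3.1958, 0) (55.9443, 0)]  |A|=529.8123
5. ⊥bis P5·P3 via (42.945,11.165): [(43.0343, 8.7027) (26.1444, 20.0882) (3.1958, 0) (43.35, 0)]  |A|=475.0103
6. ⊥bis P5·P4 via (34.215,35.25): [(43.0343, 8.7027) (26.1444, 20.0882) (3.1958, 0) (43.35, 0)]  |A|=475.0103
7. ⊥bis P5·P6 via (39.005,35.225): [(43.0343, 8.7027) (26.1444, 20.0882) (3.1958, 0) (43.35, 0)]  |A|=475.0103
8. ⊥bis P5·P7 via (53.175,32.07): [(43.0343, 8.7027) (26.1444, 20.0882) (3.1958, 0) (43.35, 0)]  |A|=475.0103
9. ⊥bis P5·P8 via (44.315,30.38): [(43.0343, 8.7027) (26.1444, 20.0882) (3.1958, 0) (43.35, 0)]  |A|=475.0103
10. ⊥bis P5·P9 via (43.075,37.365): [(43.0343, 8.7027) (26.1444, 20.0882) (3.1958, 0) (43.35, 0)]  |A|=475.0103
11. canonical 4-gon: [(43.0343, 8.7027) (26.1444, 20.0882) (3.1958, 0) (43.35, 0)]
12. shoelace: 475.0103

Area of P5's cell: 475.0103 (4 vertices)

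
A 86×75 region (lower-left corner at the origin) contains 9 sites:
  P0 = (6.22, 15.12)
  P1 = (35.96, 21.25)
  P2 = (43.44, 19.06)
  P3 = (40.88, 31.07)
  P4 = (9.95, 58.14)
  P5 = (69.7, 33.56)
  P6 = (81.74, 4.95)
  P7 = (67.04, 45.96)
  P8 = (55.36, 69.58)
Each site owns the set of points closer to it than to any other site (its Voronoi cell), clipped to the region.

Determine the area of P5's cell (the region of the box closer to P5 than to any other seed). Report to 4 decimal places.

Area of P5's cell: 638.1514

1. box [0,86]×[0,75]: [(0, 0) (86, 0) (86, 75) (0, 75)]
2. ⊥bis P5·P0 via (37.96,24.34): [(45.0304, 0) (86, 0) (86, 75) (23.244, 75)]  |A|=3889.7089
3. ⊥bis P5·P1 via (52.83,27.405): [(62.8287, 0) (86, 0) (86, 75) (35.465, 75)]  |A|=2763.9862
4. ⊥bis P5·P2 via (56.57,26.31): [(46.7232, 44.1429) (71.0976, 0) (86, 0) (86, 75) (35.465, 75)]  |A|=2581.479
5. ⊥bis P5·P3 via (55.29,32.315): [(55.6676, 27.9442) (71.0976, 0) (86, 0) (86, 75) (51.6021, 75)]  |A|=2154.9921
6. ⊥bis P5·P4 via (39.825,45.85): [(51.6393, 74.5688) (55.6676, 27.9442) (71.0976, 0) (86, 0) (86, 75) (51.8167, 75)]  |A|=2154.9458
7. ⊥bis P5·P6 via (75.72,19.255): [(51.6393, 74.5688) (55.6676, 27.9442) (63.3419, 14.0459) (86, 23.5812) (86, 75) (51.8167, 75)]  |A|=1783.1348
8. ⊥bis P5·P7 via (68.37,39.76): [(54.8965, 36.8697) (55.6676, 27.9442) (63.3419, 14.0459) (86, 23.5812) (86, 43.5419)]  |A|=638.1514
9. ⊥bis P5·P8 via (62.53,51.57): [(54.8965, 36.8697) (55.6676, 27.9442) (63.3419, 14.0459) (86, 23.5812) (86, 43.5419)]  |A|=638.1514
10. canonical 5-gon: [(54.8965, 36.8697) (55.6676, 27.9442) (63.3419, 14.0459) (86, 23.5812) (86, 43.5419)]
11. shoelace: 638.1514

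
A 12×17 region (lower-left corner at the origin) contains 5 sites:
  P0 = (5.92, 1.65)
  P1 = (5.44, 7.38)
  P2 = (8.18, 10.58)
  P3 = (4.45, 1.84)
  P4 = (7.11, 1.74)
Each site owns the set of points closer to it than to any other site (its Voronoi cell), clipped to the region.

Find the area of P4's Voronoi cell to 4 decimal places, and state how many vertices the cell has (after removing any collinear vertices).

Area of P4's cell: 29.6015 (5 vertices)

1. box [0,12]×[0,17]: [(0, 0) (12, 0) (12, 17) (0, 17)]
2. ⊥bis P4·P0 via (6.515,1.695): [(6.6432, 0) (12, 0) (12, 17) (5.3575, 17)]  |A|=101.9943
3. ⊥bis P4·P1 via (6.275,4.56): [(6.2978, 4.5668) (6.6432, 0) (12, 0) (12, 6.2552)]  |A|=30.0657
4. ⊥bis P4·P2 via (7.645,6.16): [(10.5082, 5.8134) (6.2978, 4.5668) (6.6432, 0) (12, 0) (12, 5.6329)]  |A|=29.6015
5. ⊥bis P4·P3 via (5.78,1.79): [(10.5082, 5.8134) (6.2978, 4.5668) (6.6432, 0) (12, 0) (12, 5.6329)]  |A|=29.6015
6. canonical 5-gon: [(10.5082, 5.8134) (6.2978, 4.5668) (6.6432, 0) (12, 0) (12, 5.6329)]
7. shoelace: 29.6015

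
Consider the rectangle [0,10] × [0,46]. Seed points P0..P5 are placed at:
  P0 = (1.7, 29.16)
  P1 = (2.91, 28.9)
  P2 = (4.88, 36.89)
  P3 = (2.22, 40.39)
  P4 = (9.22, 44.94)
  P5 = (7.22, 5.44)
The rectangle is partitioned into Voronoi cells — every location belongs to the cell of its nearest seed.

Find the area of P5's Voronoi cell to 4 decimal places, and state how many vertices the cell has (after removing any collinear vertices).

Area of P5's cell: 171.5806 (4 vertices)

1. box [0,10]×[0,46]: [(0, 0) (10, 0) (10, 46) (0, 46)]
2. ⊥bis P5·P0 via (4.46,17.3): [(0, 16.2621) (0, 0) (10, 0) (10, 18.5892)]  |A|=174.2567
3. ⊥bis P5·P1 via (5.065,17.17): [(0, 16.2395) (0, 0) (10, 0) (10, 18.0766)]  |A|=171.5806
4. ⊥bis P5·P2 via (6.05,21.165): [(0, 16.2395) (0, 0) (10, 0) (10, 18.0766)]  |A|=171.5806
5. ⊥bis P5·P3 via (4.72,22.915): [(0, 16.2395) (0, 0) (10, 0) (10, 18.0766)]  |A|=171.5806
6. ⊥bis P5·P4 via (8.22,25.19): [(0, 16.2395) (0, 0) (10, 0) (10, 18.0766)]  |A|=171.5806
7. canonical 4-gon: [(0, 16.2395) (0, 0) (10, 0) (10, 18.0766)]
8. shoelace: 171.5806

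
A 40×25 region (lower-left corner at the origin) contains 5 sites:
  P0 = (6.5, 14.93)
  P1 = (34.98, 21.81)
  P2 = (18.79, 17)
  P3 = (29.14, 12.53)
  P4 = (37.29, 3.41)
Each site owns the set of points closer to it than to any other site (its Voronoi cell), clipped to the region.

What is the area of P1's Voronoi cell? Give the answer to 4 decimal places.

Area of P1's cell: 117.9972

1. box [0,40]×[0,25]: [(0, 0) (40, 0) (40, 25) (0, 25)]
2. ⊥bis P1·P0 via (20.74,18.37): [(25.1777, 0) (40, 0) (40, 25) (19.1384, 25)]  |A|=446.0492
3. ⊥bis P1·P2 via (26.885,19.405): [(32.6502, 0) (40, 0) (40, 25) (25.2227, 25)]  |A|=276.5886
4. ⊥bis P1·P3 via (32.06,17.17): [(26.5117, 20.6616) (40, 12.1733) (40, 25) (25.2227, 25)]  |A|=118.5602
5. ⊥bis P1·P4 via (36.135,12.61): [(26.5117, 20.6616) (38.7786, 12.9419) (40, 13.0952) (40, 25) (25.2227, 25)]  |A|=117.9972
6. canonical 5-gon: [(26.5117, 20.6616) (38.7786, 12.9419) (40, 13.0952) (40, 25) (25.2227, 25)]
7. shoelace: 117.9972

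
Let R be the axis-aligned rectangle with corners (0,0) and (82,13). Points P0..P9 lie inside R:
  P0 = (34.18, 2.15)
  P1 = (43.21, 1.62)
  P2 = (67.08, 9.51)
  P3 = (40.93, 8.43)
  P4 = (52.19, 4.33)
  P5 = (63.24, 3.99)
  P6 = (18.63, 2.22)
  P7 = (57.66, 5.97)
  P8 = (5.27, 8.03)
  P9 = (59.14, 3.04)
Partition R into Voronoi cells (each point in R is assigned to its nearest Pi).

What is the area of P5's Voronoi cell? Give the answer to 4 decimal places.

1. box [0,82]×[0,13]: [(0, 0) (82, 0) (82, 13) (0, 13)]
2. ⊥bis P5·P0 via (48.71,3.07): [(48.9044, 0) (82, 0) (82, 13) (48.0813, 13)]  |A|=435.5933
3. ⊥bis P5·P1 via (53.225,2.805): [(53.5569, 0) (82, 0) (82, 13) (52.0187, 13)]  |A|=379.7586
4. ⊥bis P5·P2 via (65.16,6.75): [(53.5569, 0) (74.8631, 0) (56.1756, 13) (52.0187, 13)]  |A|=165.5105
5. ⊥bis P5·P3 via (52.085,6.21): [(52.5473, 8.5328) (53.5569, 0) (74.8631, 0) (56.1756, 13) (53.4363, 13)]  |A|=162.3441
6. ⊥bis P5·P4 via (57.715,4.16): [(57.587, 0) (74.8631, 0) (57.949, 11.7663)]  |A|=101.6382
7. ⊥bis P5·P6 via (40.935,3.105): [(57.587, 0) (74.8631, 0) (57.949, 11.7663)]  |A|=101.6382
8. ⊥bis P5·P7 via (60.45,4.98): [(58.6829, 0) (74.8631, 0) (61.8862, 9.0274)]  |A|=73.033
9. ⊥bis P5·P8 via (34.255,6.01): [(58.6829, 0) (74.8631, 0) (61.8862, 9.0274)]  |A|=73.033
10. ⊥bis P5·P9 via (61.19,3.515): [(60.6923, 5.6629) (62.0045, 0) (74.8631, 0) (61.8862, 9.0274)]  |A|=63.6282
11. canonical 4-gon: [(60.6923, 5.6629) (62.0045, 0) (74.8631, 0) (61.8862, 9.0274)]
12. shoelace: 63.6282

Area of P5's cell: 63.6282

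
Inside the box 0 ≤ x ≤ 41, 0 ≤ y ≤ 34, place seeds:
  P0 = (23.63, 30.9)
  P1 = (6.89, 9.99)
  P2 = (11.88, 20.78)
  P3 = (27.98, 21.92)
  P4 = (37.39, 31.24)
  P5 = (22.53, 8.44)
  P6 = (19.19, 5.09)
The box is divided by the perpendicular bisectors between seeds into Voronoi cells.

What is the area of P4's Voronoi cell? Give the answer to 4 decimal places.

1. box [0,41]×[0,34]: [(0, 0) (41, 0) (41, 34) (0, 34)]
2. ⊥bis P4·P0 via (30.51,31.07): [(31.2777, 0) (41, 0) (41, 34) (30.4376, 34)]  |A|=344.8396
3. ⊥bis P4·P1 via (22.14,20.615): [(31.0856, 7.7754) (36.5029, 0) (41, 0) (41, 34) (30.4376, 34)]  |A|=324.5255
4. ⊥bis P4·P2 via (24.635,26.01): [(31.0198, 10.4387) (33.5796, 4.1959) (36.5029, 0) (41, 0) (41, 34) (30.4376, 34)]  |A|=321.3222
5. ⊥bis P4·P3 via (32.685,26.58): [(30.5681, 28.7173) (41, 18.1847) (41, 34) (30.4376, 34)]  |A|=110.3905
6. ⊥bis P4·P5 via (29.96,19.84): [(30.5681, 28.7173) (41, 18.1847) (41, 34) (30.4376, 34)]  |A|=110.3905
7. ⊥bis P4·P6 via (28.29,18.165): [(30.5681, 28.7173) (41, 18.1847) (41, 34) (30.4376, 34)]  |A|=110.3905
8. canonical 4-gon: [(30.5681, 28.7173) (41, 18.1847) (41, 34) (30.4376, 34)]
9. shoelace: 110.3905

Area of P4's cell: 110.3905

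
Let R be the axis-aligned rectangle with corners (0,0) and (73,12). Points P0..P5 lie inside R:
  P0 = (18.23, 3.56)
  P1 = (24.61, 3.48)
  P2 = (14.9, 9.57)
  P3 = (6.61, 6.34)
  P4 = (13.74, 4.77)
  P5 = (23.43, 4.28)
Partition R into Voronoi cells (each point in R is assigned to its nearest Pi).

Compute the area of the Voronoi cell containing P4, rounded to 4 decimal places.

1. box [0,73]×[0,12]: [(0, 0) (73, 0) (73, 12) (0, 12)]
2. ⊥bis P4·P0 via (15.985,4.165): [(0, 0) (14.8626, 0) (18.0964, 12) (0, 12)]  |A|=197.7541
3. ⊥bis P4·P1 via (19.175,4.125): [(0, 0) (14.8626, 0) (18.0964, 12) (0, 12)]  |A|=197.7541
4. ⊥bis P4·P2 via (14.32,7.17): [(0, 10.6307) (0, 0) (14.8626, 0) (16.6435, 6.6085)]  |A|=137.5753
5. ⊥bis P4·P3 via (10.175,5.555): [(10.7221, 8.0395) (8.9518, 0) (14.8626, 0) (16.6435, 6.6085)]  |A|=44.5999
6. ⊥bis P4·P5 via (18.585,4.525): [(10.7221, 8.0395) (8.9518, 0) (14.8626, 0) (16.6435, 6.6085)]  |A|=44.5999
7. canonical 4-gon: [(10.7221, 8.0395) (8.9518, 0) (14.8626, 0) (16.6435, 6.6085)]
8. shoelace: 44.5999

Area of P4's cell: 44.5999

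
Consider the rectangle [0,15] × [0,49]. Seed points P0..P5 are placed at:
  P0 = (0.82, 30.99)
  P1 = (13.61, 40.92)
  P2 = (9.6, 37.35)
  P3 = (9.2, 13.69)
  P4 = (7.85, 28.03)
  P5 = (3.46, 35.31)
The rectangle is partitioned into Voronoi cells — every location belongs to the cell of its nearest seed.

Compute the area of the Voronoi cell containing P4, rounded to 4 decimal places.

1. box [0,15]×[0,49]: [(0, 0) (15, 0) (15, 49) (0, 49)]
2. ⊥bis P4·P0 via (4.335,29.51): [(0, 19.2144) (0, 0) (15, 0) (15, 49) (12.5413, 49)]  |A|=548.2245
3. ⊥bis P4·P1 via (10.73,34.475): [(7.1072, 36.0939) (0, 19.2144) (0, 0) (15, 0) (15, 32.5669)]  |A|=467.5067
4. ⊥bis P4·P2 via (8.725,32.69): [(5.8975, 33.2209) (0, 19.2144) (0, 0) (15, 0) (15, 31.5118)]  |A|=449.2332
5. ⊥bis P4·P3 via (8.525,20.86): [(5.8975, 33.2209) (0.3696, 20.0922) (15, 21.4696) (15, 31.5118)]  |A|=137.9364
6. ⊥bis P4·P5 via (5.655,31.67): [(7.6738, 32.8874) (5.1048, 31.3382) (0.3696, 20.0922) (15, 21.4696) (15, 31.5118)]  |A|=136.1321
7. canonical 5-gon: [(7.6738, 32.8874) (5.1048, 31.3382) (0.3696, 20.0922) (15, 21.4696) (15, 31.5118)]
8. shoelace: 136.1321

Area of P4's cell: 136.1321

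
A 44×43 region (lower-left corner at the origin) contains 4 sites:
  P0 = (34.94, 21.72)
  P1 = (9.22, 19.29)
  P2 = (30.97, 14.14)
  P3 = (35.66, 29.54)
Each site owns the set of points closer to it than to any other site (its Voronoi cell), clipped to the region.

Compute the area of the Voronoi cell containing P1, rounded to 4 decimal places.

1. box [0,44]×[0,43]: [(0, 0) (44, 0) (44, 43) (0, 43)]
2. ⊥bis P1·P0 via (22.08,20.505): [(0, 0) (24.0173, 0) (19.9547, 43) (0, 43)]  |A|=945.3977
3. ⊥bis P1·P2 via (20.095,16.715): [(0, 0) (16.1372, 0) (21.7698, 23.7882) (19.9547, 43) (0, 43)]  |A|=851.671
4. ⊥bis P1·P3 via (22.44,24.415): [(0, 0) (16.1372, 0) (21.7698, 23.7882) (21.4755, 26.9028) (15.2351, 43) (0, 43)]  |A|=813.6854
5. canonical 6-gon: [(0, 0) (16.1372, 0) (21.7698, 23.7882) (21.4755, 26.9028) (15.2351, 43) (0, 43)]
6. shoelace: 813.6854

Area of P1's cell: 813.6854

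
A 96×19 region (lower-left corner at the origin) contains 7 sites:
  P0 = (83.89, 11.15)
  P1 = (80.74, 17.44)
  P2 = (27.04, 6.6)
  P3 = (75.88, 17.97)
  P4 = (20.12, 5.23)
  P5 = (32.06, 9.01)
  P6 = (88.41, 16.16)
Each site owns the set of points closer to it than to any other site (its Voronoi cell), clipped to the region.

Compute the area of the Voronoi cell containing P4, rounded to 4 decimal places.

1. box [0,96]×[0,19]: [(0, 0) (96, 0) (96, 19) (0, 19)]
2. ⊥bis P4·P0 via (52.005,8.19): [(0, 0) (52.7653, 0) (51.0015, 19) (0, 19)]  |A|=985.7844
3. ⊥bis P4·P1 via (50.43,11.335): [(0, 0) (52.7131, 0) (48.8861, 19) (0, 19)]  |A|=965.1925
4. ⊥bis P4·P2 via (23.58,5.915): [(0, 0) (24.751, 0) (20.9895, 19) (0, 19)]  |A|=434.5348
5. ⊥bis P4·P3 via (48,11.6): [(0, 0) (24.751, 0) (20.9895, 19) (0, 19)]  |A|=434.5348
6. ⊥bis P4·P5 via (26.09,7.12): [(0, 0) (24.751, 0) (20.9895, 19) (0, 19)]  |A|=434.5348
7. ⊥bis P4·P6 via (54.265,10.695): [(0, 0) (24.751, 0) (20.9895, 19) (0, 19)]  |A|=434.5348
8. canonical 4-gon: [(0, 0) (24.751, 0) (20.9895, 19) (0, 19)]
9. shoelace: 434.5348

Area of P4's cell: 434.5348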